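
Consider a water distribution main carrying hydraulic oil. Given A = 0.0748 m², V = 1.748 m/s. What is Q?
Formula: Q = A V
Q = 0.0748·1.748·1000 = 130.8 L/s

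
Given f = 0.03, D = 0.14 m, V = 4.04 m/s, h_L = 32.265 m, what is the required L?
Formula: h_L = f \frac{L}{D} \frac{V^2}{2g}
Substituting knowns: 32.265 = 0.03·(L/0.14)·4.04²/(2·9.81)
Solving for L: L = 32.265·2·9.81·0.14/(0.03·4.04²) = 181 m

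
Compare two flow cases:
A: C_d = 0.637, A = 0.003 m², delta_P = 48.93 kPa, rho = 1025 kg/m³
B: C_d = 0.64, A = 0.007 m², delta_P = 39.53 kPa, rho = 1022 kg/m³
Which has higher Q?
Q(A) = 18.67 L/s, Q(B) = 39.4 L/s. Answer: B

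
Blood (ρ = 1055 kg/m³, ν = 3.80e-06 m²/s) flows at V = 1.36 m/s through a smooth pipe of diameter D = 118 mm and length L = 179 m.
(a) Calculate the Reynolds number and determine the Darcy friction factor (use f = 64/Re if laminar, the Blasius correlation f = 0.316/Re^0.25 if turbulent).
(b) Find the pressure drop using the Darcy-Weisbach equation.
(a) Re = V·D/ν = 1.36·0.118/3.80e-06 = 42232 → turbulent (Re > 4000); f = 0.316/Re^0.25 = 0.316/42232^0.25 = 0.022043
(b) Darcy-Weisbach: ΔP = f·(L/D)·½ρV²/1000 = 0.022043·(179/0.118)·½·1055·1.36²/1000 = 32.62 kPa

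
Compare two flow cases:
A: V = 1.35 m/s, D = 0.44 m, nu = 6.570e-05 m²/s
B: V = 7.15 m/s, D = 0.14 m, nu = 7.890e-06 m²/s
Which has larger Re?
Re(A) = 9041, Re(B) = 126869. Answer: B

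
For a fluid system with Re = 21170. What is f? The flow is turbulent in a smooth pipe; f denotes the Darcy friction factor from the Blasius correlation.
Formula: f = \frac{0.316}{Re^{0.25}}
f = 0.316/21170^0.25 = 0.0262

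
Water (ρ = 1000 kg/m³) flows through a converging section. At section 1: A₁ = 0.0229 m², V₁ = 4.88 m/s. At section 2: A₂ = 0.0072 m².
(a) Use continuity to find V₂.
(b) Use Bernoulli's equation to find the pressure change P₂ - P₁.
(a) Continuity: A₁V₁=A₂V₂ -> V₂=A₁V₁/A₂=0.0229*4.88/0.0072=15.52 m/s
(b) Bernoulli: P₂-P₁=0.5*rho*(V₁^2-V₂^2)/1000=0.5*1000*(4.88^2-15.52^2)/1000=-108.5 kPa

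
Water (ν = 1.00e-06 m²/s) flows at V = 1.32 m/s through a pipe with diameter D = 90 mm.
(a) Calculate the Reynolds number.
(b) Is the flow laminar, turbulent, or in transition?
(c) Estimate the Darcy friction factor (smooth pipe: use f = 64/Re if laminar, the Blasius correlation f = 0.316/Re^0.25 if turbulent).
(a) Re = V·D/ν = 1.32·0.09/1.00e-06 = 118800
(b) Flow regime: turbulent (Re > 4000)
(c) Friction factor: f = 0.316/Re^0.25 = 0.316/118800^0.25 = 0.01702 (Blasius is strictly valid for Re ≲ 1e5; used here as the smooth-pipe estimate the problem specifies)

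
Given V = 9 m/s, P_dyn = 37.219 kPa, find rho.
Formula: P_{dyn} = \frac{1}{2} \rho V^2
Substituting knowns: 37.219 = 0.5·rho·9²/1000
Solving for rho: rho = 2·(37.219·1000)/9² = 919 kg/m³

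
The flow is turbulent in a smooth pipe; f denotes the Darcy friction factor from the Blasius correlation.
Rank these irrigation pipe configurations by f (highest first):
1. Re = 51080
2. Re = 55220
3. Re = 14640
Case 1: f = 0.02102
Case 2: f = 0.02061
Case 3: f = 0.02873
Ranking (highest first): 3, 1, 2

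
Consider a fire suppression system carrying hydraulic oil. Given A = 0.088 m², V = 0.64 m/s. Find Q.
Formula: Q = A V
Q = 0.088·0.64·1000 = 56.32 L/s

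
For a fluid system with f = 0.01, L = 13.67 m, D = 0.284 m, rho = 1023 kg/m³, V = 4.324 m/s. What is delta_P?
Formula: \Delta P = f \frac{L}{D} \frac{\rho V^2}{2}
delta_P = 0.01·(13.67/0.284)·0.5·1023·4.324²/1000 = 4.603 kPa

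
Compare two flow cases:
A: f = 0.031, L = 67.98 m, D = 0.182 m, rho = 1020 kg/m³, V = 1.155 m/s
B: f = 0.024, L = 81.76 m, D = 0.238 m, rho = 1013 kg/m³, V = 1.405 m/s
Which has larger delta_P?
delta_P(A) = 7.878 kPa, delta_P(B) = 8.243 kPa. Answer: B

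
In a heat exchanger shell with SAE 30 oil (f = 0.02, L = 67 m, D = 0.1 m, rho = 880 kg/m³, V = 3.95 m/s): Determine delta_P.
Formula: \Delta P = f \frac{L}{D} \frac{\rho V^2}{2}
delta_P = 0.02·(67/0.1)·0.5·880·3.95²/1000 = 91.99 kPa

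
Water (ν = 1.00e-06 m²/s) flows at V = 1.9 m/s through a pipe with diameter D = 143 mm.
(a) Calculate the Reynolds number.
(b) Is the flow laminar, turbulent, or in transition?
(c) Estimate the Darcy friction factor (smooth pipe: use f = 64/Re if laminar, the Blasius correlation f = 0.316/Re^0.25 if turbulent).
(a) Re = V·D/ν = 1.9·0.143/1.00e-06 = 271700
(b) Flow regime: turbulent (Re > 4000)
(c) Friction factor: f = 0.316/Re^0.25 = 0.316/271700^0.25 = 0.01384 (Blasius is strictly valid for Re ≲ 1e5; used here as the smooth-pipe estimate the problem specifies)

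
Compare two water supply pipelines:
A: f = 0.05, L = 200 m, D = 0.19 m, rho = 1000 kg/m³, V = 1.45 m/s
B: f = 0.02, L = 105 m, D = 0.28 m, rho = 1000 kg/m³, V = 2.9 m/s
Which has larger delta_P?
delta_P(A) = 55.33 kPa, delta_P(B) = 31.54 kPa. Answer: A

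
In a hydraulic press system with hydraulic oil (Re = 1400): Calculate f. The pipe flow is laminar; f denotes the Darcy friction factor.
Formula: f = \frac{64}{Re}
f = 64/1400 = 0.04571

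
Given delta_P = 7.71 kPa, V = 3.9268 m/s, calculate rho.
Formula: V = \sqrt{\frac{2 \Delta P}{\rho}}
Substituting knowns: 3.9268 = √(2·(7.71·1000)/rho)
Solving for rho: rho = 2·(7.71·1000)/3.9268² = 1000 kg/m³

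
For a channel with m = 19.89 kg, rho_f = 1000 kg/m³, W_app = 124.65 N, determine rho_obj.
Formula: W_{app} = mg\left(1 - \frac{\rho_f}{\rho_{obj}}\right)
Substituting knowns: 124.65 = 19.89·9.81·(1 − 1000/rho_obj)
Solving for rho_obj: rho_obj = 1000/(1 − 124.65/(19.89·9.81)) = 2769 kg/m³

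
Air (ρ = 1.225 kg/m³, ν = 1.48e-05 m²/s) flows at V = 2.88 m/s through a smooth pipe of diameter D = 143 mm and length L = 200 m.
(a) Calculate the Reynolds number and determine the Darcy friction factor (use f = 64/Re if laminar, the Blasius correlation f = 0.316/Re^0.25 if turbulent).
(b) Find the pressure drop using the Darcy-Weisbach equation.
(a) Re = V·D/ν = 2.88·0.143/1.48e-05 = 27827 → turbulent (Re > 4000); f = 0.316/Re^0.25 = 0.316/27827^0.25 = 0.024466
(b) Darcy-Weisbach: ΔP = f·(L/D)·½ρV²/1000 = 0.024466·(200/0.143)·½·1.225·2.88²/1000 = 0.1738 kPa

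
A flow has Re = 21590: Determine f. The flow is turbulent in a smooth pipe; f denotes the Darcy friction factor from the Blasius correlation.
Formula: f = \frac{0.316}{Re^{0.25}}
f = 0.316/21590^0.25 = 0.02607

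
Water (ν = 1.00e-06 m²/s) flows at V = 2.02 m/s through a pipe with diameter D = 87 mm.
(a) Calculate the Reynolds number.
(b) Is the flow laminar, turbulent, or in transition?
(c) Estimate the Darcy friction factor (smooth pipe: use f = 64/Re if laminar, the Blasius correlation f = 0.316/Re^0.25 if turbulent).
(a) Re = V·D/ν = 2.02·0.087/1.00e-06 = 175740
(b) Flow regime: turbulent (Re > 4000)
(c) Friction factor: f = 0.316/Re^0.25 = 0.316/175740^0.25 = 0.01543 (Blasius is strictly valid for Re ≲ 1e5; used here as the smooth-pipe estimate the problem specifies)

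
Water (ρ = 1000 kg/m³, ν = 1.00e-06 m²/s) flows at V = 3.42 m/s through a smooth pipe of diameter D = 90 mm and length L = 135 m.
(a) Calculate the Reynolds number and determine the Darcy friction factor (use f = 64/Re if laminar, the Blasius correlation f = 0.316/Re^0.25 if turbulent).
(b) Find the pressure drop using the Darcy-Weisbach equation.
(a) Re = V·D/ν = 3.42·0.09/1.00e-06 = 307800 → turbulent (Re > 4000); f = 0.316/Re^0.25 = 0.316/307800^0.25 = 0.013416 (Blasius is strictly valid for Re ≲ 1e5; used here as the smooth-pipe estimate the problem specifies)
(b) Darcy-Weisbach: ΔP = f·(L/D)·½ρV²/1000 = 0.013416·(135/0.090)·½·1000·3.42²/1000 = 117.7 kPa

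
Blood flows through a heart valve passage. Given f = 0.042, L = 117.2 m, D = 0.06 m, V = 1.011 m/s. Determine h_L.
Formula: h_L = f \frac{L}{D} \frac{V^2}{2g}
h_L = 0.042·(117.2/0.06)·1.011²/(2·9.81) = 4.274 m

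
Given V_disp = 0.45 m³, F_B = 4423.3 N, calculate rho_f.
Formula: F_B = \rho_f g V_{disp}
Substituting knowns: 4423.3 = rho_f·9.81·0.45
Solving for rho_f: rho_f = 4423.3/(9.81·0.45) = 1002 kg/m³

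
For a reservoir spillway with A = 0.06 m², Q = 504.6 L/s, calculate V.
Formula: Q = A V
Substituting knowns: 504.6 = 0.06·V·1000
Solving for V: V = (504.6/1000)/0.06 = 8.41 m/s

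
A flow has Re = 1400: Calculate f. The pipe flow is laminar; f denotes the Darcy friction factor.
Formula: f = \frac{64}{Re}
f = 64/1400 = 0.04571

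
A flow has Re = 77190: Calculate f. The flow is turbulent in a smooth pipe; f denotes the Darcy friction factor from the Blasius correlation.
Formula: f = \frac{0.316}{Re^{0.25}}
f = 0.316/77190^0.25 = 0.01896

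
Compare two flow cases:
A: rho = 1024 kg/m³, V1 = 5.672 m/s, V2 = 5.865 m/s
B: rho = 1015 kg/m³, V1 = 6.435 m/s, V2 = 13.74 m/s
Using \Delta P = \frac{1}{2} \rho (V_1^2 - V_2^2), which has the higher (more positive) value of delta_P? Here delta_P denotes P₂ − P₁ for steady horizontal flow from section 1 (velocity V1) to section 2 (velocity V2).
delta_P(A) = -1.14 kPa, delta_P(B) = -74.79 kPa. Answer: A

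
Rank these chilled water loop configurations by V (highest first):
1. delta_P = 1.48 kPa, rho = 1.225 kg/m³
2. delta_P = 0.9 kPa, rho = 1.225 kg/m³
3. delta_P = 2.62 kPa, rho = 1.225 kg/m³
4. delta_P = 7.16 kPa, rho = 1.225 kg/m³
Case 1: V = 49.16 m/s
Case 2: V = 38.33 m/s
Case 3: V = 65.4 m/s
Case 4: V = 108.1 m/s
Ranking (highest first): 4, 3, 1, 2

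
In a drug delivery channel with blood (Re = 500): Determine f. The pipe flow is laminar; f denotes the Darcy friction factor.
Formula: f = \frac{64}{Re}
f = 64/500 = 0.128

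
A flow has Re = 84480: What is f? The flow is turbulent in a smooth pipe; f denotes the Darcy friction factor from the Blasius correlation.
Formula: f = \frac{0.316}{Re^{0.25}}
f = 0.316/84480^0.25 = 0.01854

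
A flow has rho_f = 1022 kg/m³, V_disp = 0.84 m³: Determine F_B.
Formula: F_B = \rho_f g V_{disp}
F_B = 1022·9.81·0.84 = 8422 N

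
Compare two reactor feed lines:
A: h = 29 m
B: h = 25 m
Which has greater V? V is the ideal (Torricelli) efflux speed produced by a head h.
V(A) = 23.85 m/s, V(B) = 22.15 m/s. Answer: A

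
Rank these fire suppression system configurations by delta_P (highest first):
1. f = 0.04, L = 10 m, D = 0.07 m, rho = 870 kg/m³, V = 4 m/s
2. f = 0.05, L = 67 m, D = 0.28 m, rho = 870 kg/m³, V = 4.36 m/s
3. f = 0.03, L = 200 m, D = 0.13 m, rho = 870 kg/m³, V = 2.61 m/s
Case 1: delta_P = 39.77 kPa
Case 2: delta_P = 98.93 kPa
Case 3: delta_P = 136.8 kPa
Ranking (highest first): 3, 2, 1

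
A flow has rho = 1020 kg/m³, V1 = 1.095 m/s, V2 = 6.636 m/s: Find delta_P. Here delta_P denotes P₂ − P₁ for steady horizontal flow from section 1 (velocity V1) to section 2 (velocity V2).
Formula: \Delta P = \frac{1}{2} \rho (V_1^2 - V_2^2)
delta_P = 0.5·1020·(1.095² − 6.636²)/1000 = -21.85 kPa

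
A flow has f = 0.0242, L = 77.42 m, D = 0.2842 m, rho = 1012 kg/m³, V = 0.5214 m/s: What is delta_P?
Formula: \Delta P = f \frac{L}{D} \frac{\rho V^2}{2}
delta_P = 0.0242·(77.42/0.2842)·0.5·1012·0.5214²/1000 = 0.9069 kPa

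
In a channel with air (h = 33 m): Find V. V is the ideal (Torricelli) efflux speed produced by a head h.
Formula: V = \sqrt{2 g h}
V = √(2·9.81·33) = 25.45 m/s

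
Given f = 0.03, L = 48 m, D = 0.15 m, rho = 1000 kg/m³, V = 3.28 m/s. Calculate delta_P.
Formula: \Delta P = f \frac{L}{D} \frac{\rho V^2}{2}
delta_P = 0.03·(48/0.15)·0.5·1000·3.28²/1000 = 51.64 kPa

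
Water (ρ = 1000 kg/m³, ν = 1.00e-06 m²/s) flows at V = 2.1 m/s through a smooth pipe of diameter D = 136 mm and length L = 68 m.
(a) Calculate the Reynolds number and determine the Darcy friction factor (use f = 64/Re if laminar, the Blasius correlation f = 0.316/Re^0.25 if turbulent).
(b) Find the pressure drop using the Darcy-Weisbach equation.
(a) Re = V·D/ν = 2.1·0.136/1.00e-06 = 285600 → turbulent (Re > 4000); f = 0.316/Re^0.25 = 0.316/285600^0.25 = 0.013669 (Blasius is strictly valid for Re ≲ 1e5; used here as the smooth-pipe estimate the problem specifies)
(b) Darcy-Weisbach: ΔP = f·(L/D)·½ρV²/1000 = 0.013669·(68/0.136)·½·1000·2.1²/1000 = 15.07 kPa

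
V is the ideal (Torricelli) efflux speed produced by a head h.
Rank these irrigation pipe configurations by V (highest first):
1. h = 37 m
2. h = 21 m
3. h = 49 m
Case 1: V = 26.94 m/s
Case 2: V = 20.3 m/s
Case 3: V = 31.01 m/s
Ranking (highest first): 3, 1, 2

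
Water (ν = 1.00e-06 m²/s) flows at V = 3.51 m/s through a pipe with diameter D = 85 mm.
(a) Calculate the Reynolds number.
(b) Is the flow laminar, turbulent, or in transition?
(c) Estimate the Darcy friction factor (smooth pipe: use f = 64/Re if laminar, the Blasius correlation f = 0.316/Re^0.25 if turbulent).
(a) Re = V·D/ν = 3.51·0.085/1.00e-06 = 298350
(b) Flow regime: turbulent (Re > 4000)
(c) Friction factor: f = 0.316/Re^0.25 = 0.316/298350^0.25 = 0.01352 (Blasius is strictly valid for Re ≲ 1e5; used here as the smooth-pipe estimate the problem specifies)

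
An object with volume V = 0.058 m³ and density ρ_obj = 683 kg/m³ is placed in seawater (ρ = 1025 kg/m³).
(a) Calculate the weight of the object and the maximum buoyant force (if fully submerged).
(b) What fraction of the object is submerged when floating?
(a) W=rho_obj*g*V=683*9.81*0.058=388.6 N; F_B(max)=rho*g*V=1025*9.81*0.058=583.2 N
(b) Floating fraction=rho_obj/rho=683/1025=0.666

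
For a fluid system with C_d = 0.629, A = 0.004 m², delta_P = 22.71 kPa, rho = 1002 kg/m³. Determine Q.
Formula: Q = C_d A \sqrt{\frac{2 \Delta P}{\rho}}
Q = 0.629·0.004·√(2·(22.71·1000)/1002)·1000 = 16.94 L/s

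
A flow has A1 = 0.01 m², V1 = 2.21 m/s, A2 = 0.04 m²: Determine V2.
Formula: V_2 = \frac{A_1 V_1}{A_2}
V2 = 0.01·2.21/0.04 = 0.5525 m/s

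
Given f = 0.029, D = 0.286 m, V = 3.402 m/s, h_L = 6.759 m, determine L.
Formula: h_L = f \frac{L}{D} \frac{V^2}{2g}
Substituting knowns: 6.759 = 0.029·(L/0.286)·3.402²/(2·9.81)
Solving for L: L = 6.759·2·9.81·0.286/(0.029·3.402²) = 113 m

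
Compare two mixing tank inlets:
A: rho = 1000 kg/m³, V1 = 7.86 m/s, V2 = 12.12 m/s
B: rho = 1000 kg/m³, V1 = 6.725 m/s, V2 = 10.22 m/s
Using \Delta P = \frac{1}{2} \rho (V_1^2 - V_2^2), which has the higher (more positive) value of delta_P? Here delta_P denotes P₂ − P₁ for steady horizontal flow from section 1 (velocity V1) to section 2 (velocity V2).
delta_P(A) = -42.56 kPa, delta_P(B) = -29.61 kPa. Answer: B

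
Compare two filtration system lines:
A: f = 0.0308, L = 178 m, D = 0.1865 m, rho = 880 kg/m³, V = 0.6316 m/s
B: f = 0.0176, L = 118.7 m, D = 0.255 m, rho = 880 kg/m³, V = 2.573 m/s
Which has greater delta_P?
delta_P(A) = 5.16 kPa, delta_P(B) = 23.86 kPa. Answer: B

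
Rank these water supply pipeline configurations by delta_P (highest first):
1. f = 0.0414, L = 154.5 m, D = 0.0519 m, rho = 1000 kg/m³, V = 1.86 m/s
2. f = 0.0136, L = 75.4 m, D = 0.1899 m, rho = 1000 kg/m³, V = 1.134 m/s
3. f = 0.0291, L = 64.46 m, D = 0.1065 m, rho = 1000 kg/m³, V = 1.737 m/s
Case 1: delta_P = 213.2 kPa
Case 2: delta_P = 3.472 kPa
Case 3: delta_P = 26.57 kPa
Ranking (highest first): 1, 3, 2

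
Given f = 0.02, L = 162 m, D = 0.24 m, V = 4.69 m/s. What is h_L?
Formula: h_L = f \frac{L}{D} \frac{V^2}{2g}
h_L = 0.02·(162/0.24)·4.69²/(2·9.81) = 15.13 m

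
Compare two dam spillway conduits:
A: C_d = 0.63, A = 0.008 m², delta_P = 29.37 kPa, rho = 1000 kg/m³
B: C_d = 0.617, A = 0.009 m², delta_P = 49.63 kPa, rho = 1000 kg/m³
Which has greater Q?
Q(A) = 38.63 L/s, Q(B) = 55.32 L/s. Answer: B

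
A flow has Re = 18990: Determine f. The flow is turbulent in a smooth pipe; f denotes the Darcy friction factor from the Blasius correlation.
Formula: f = \frac{0.316}{Re^{0.25}}
f = 0.316/18990^0.25 = 0.02692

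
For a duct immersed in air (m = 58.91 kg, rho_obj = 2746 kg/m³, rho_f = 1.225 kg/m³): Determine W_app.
Formula: W_{app} = mg\left(1 - \frac{\rho_f}{\rho_{obj}}\right)
W_app = 58.91·9.81·(1 − 1.225/2746) = 577.6 N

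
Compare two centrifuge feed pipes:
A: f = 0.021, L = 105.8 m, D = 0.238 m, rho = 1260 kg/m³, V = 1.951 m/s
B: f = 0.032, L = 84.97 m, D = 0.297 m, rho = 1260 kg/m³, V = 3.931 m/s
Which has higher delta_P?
delta_P(A) = 22.39 kPa, delta_P(B) = 89.13 kPa. Answer: B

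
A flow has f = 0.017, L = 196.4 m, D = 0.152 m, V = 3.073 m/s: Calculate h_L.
Formula: h_L = f \frac{L}{D} \frac{V^2}{2g}
h_L = 0.017·(196.4/0.152)·3.073²/(2·9.81) = 10.57 m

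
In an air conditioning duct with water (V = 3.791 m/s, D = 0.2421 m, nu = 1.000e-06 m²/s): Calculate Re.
Formula: Re = \frac{V D}{\nu}
Re = 3.791·0.2421/1.000e-06 = 917801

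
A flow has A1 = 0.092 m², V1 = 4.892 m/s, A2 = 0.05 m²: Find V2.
Formula: V_2 = \frac{A_1 V_1}{A_2}
V2 = 0.092·4.892/0.05 = 9.001 m/s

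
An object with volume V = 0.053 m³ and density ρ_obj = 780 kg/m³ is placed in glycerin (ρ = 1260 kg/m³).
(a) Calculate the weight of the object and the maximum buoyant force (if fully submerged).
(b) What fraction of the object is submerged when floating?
(a) W=rho_obj*g*V=780*9.81*0.053=405.5 N; F_B(max)=rho*g*V=1260*9.81*0.053=655.1 N
(b) Floating fraction=rho_obj/rho=780/1260=0.619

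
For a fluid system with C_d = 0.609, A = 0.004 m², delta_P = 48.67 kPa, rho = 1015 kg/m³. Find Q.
Formula: Q = C_d A \sqrt{\frac{2 \Delta P}{\rho}}
Q = 0.609·0.004·√(2·(48.67·1000)/1015)·1000 = 23.86 L/s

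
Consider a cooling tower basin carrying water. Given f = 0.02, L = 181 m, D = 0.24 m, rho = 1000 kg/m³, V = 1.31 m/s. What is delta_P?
Formula: \Delta P = f \frac{L}{D} \frac{\rho V^2}{2}
delta_P = 0.02·(181/0.24)·0.5·1000·1.31²/1000 = 12.94 kPa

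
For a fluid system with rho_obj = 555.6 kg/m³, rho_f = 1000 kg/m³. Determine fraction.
Formula: f_{sub} = \frac{\rho_{obj}}{\rho_f}
fraction = 555.6/1000 = 0.5556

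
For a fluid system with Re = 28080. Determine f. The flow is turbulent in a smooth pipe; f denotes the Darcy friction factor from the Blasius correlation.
Formula: f = \frac{0.316}{Re^{0.25}}
f = 0.316/28080^0.25 = 0.02441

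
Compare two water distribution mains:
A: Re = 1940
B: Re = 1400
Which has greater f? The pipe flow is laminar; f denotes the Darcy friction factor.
f(A) = 0.03299, f(B) = 0.04571. Answer: B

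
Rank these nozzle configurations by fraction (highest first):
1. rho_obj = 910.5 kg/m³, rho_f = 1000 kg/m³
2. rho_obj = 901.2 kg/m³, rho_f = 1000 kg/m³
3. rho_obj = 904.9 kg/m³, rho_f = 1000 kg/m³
Case 1: fraction = 0.9105
Case 2: fraction = 0.9012
Case 3: fraction = 0.9049
Ranking (highest first): 1, 3, 2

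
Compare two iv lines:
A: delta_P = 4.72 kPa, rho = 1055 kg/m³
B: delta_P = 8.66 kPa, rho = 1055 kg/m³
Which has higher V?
V(A) = 2.991 m/s, V(B) = 4.052 m/s. Answer: B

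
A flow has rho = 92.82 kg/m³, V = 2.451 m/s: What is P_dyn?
Formula: P_{dyn} = \frac{1}{2} \rho V^2
P_dyn = 0.5·92.82·2.451²/1000 = 0.2788 kPa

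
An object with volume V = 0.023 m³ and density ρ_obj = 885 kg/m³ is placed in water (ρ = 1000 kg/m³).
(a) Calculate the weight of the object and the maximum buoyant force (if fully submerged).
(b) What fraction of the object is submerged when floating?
(a) W=rho_obj*g*V=885*9.81*0.023=199.7 N; F_B(max)=rho*g*V=1000*9.81*0.023=225.6 N
(b) Floating fraction=rho_obj/rho=885/1000=0.885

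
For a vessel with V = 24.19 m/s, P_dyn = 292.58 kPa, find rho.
Formula: P_{dyn} = \frac{1}{2} \rho V^2
Substituting knowns: 292.58 = 0.5·rho·24.19²/1000
Solving for rho: rho = 2·(292.58·1000)/24.19² = 1000 kg/m³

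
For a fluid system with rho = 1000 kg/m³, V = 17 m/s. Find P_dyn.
Formula: P_{dyn} = \frac{1}{2} \rho V^2
P_dyn = 0.5·1000·17²/1000 = 144.5 kPa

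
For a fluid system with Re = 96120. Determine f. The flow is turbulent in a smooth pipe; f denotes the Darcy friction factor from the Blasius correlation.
Formula: f = \frac{0.316}{Re^{0.25}}
f = 0.316/96120^0.25 = 0.01795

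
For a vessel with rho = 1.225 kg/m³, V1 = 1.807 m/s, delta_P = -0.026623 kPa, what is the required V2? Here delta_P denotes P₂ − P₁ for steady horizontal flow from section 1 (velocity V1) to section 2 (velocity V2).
Formula: \Delta P = \frac{1}{2} \rho (V_1^2 - V_2^2)
Substituting knowns: -0.026623 = 0.5·1.225·(1.807² − V2²)/1000
Solving for V2: V2 = √(1.807² − 2·(-0.026623·1000)/1.225) = 6.836 m/s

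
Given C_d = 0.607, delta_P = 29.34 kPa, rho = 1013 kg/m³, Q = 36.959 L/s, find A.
Formula: Q = C_d A \sqrt{\frac{2 \Delta P}{\rho}}
Substituting knowns: 36.959 = 0.607·A·√(2·(29.34·1000)/1013)·1000
Solving for A: A = (36.959/1000)/(0.607·√(2·(29.34·1000)/1013)) = 0.008 m²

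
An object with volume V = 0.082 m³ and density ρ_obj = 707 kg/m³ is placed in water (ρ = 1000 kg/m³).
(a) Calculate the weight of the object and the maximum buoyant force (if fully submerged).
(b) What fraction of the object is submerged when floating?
(a) W=rho_obj*g*V=707*9.81*0.082=568.7 N; F_B(max)=rho*g*V=1000*9.81*0.082=804.4 N
(b) Floating fraction=rho_obj/rho=707/1000=0.707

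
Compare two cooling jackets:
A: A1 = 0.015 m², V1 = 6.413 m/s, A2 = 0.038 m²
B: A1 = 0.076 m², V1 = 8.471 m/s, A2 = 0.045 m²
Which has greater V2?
V2(A) = 2.531 m/s, V2(B) = 14.31 m/s. Answer: B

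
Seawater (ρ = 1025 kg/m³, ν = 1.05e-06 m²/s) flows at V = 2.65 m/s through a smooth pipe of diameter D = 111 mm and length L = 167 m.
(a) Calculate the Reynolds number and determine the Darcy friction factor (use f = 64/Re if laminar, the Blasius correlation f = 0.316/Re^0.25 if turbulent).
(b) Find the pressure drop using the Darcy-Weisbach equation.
(a) Re = V·D/ν = 2.65·0.111/1.05e-06 = 280140 → turbulent (Re > 4000); f = 0.316/Re^0.25 = 0.316/280140^0.25 = 0.013735 (Blasius is strictly valid for Re ≲ 1e5; used here as the smooth-pipe estimate the problem specifies)
(b) Darcy-Weisbach: ΔP = f·(L/D)·½ρV²/1000 = 0.013735·(167/0.111)·½·1025·2.65²/1000 = 74.37 kPa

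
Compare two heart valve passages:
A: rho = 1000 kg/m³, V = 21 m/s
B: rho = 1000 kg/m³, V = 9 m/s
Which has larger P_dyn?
P_dyn(A) = 220.5 kPa, P_dyn(B) = 40.5 kPa. Answer: A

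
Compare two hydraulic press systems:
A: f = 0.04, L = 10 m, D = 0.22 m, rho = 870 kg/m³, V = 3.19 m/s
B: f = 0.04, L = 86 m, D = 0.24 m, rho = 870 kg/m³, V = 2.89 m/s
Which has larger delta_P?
delta_P(A) = 8.048 kPa, delta_P(B) = 52.08 kPa. Answer: B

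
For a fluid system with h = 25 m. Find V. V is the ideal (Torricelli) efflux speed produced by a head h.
Formula: V = \sqrt{2 g h}
V = √(2·9.81·25) = 22.15 m/s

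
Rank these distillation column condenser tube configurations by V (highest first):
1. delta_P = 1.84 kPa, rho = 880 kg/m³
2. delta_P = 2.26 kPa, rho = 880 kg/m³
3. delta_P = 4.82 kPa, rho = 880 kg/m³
Case 1: V = 2.045 m/s
Case 2: V = 2.266 m/s
Case 3: V = 3.31 m/s
Ranking (highest first): 3, 2, 1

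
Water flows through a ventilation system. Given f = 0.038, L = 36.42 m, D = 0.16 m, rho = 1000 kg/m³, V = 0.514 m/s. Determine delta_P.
Formula: \Delta P = f \frac{L}{D} \frac{\rho V^2}{2}
delta_P = 0.038·(36.42/0.16)·0.5·1000·0.514²/1000 = 1.143 kPa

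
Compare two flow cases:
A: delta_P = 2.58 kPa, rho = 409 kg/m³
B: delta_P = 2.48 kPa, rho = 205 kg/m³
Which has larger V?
V(A) = 3.552 m/s, V(B) = 4.919 m/s. Answer: B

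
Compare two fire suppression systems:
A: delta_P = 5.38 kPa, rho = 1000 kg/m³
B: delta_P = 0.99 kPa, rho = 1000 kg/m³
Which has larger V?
V(A) = 3.28 m/s, V(B) = 1.407 m/s. Answer: A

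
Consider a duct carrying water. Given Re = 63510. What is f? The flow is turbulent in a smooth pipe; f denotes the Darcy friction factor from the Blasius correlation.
Formula: f = \frac{0.316}{Re^{0.25}}
f = 0.316/63510^0.25 = 0.01991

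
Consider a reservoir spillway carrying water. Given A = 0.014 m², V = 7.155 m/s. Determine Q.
Formula: Q = A V
Q = 0.014·7.155·1000 = 100.2 L/s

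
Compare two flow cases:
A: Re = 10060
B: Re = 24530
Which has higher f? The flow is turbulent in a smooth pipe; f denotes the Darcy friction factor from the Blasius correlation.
f(A) = 0.03155, f(B) = 0.02525. Answer: A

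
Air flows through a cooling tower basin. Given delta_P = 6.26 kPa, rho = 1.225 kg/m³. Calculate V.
Formula: V = \sqrt{\frac{2 \Delta P}{\rho}}
V = √(2·(6.26·1000)/1.225) = 101.1 m/s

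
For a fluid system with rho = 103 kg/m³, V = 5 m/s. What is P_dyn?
Formula: P_{dyn} = \frac{1}{2} \rho V^2
P_dyn = 0.5·103·5²/1000 = 1.288 kPa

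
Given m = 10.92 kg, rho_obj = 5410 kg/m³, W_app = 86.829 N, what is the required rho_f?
Formula: W_{app} = mg\left(1 - \frac{\rho_f}{\rho_{obj}}\right)
Substituting knowns: 86.829 = 10.92·9.81·(1 − rho_f/5410)
Solving for rho_f: rho_f = 5410·(1 − 86.829/(10.92·9.81)) = 1025 kg/m³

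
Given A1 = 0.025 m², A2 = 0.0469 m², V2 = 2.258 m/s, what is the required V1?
Formula: V_2 = \frac{A_1 V_1}{A_2}
Substituting knowns: 2.258 = 0.025·V1/0.0469
Solving for V1: V1 = 2.258·0.0469/0.025 = 4.236 m/s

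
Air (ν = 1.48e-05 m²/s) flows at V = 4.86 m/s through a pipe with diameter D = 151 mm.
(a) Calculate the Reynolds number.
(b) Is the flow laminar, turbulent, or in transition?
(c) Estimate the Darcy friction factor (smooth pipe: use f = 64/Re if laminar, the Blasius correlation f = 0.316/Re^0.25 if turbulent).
(a) Re = V·D/ν = 4.86·0.151/1.48e-05 = 49585
(b) Flow regime: turbulent (Re > 4000)
(c) Friction factor: f = 0.316/Re^0.25 = 0.316/49585^0.25 = 0.02118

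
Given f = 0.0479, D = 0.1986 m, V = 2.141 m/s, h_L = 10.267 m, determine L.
Formula: h_L = f \frac{L}{D} \frac{V^2}{2g}
Substituting knowns: 10.267 = 0.0479·(L/0.1986)·2.141²/(2·9.81)
Solving for L: L = 10.267·2·9.81·0.1986/(0.0479·2.141²) = 182.2 m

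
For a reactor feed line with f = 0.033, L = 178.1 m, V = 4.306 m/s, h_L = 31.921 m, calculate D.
Formula: h_L = f \frac{L}{D} \frac{V^2}{2g}
Substituting knowns: 31.921 = 0.033·(178.1/D)·4.306²/(2·9.81)
Solving for D: D = 0.033·178.1·4.306²/(2·9.81·31.921) = 0.174 m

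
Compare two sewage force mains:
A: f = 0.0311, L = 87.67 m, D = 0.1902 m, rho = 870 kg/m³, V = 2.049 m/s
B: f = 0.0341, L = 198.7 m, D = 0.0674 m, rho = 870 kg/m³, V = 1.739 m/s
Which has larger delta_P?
delta_P(A) = 26.18 kPa, delta_P(B) = 132.2 kPa. Answer: B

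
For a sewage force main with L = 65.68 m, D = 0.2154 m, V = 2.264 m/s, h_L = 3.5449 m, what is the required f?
Formula: h_L = f \frac{L}{D} \frac{V^2}{2g}
Substituting knowns: 3.5449 = f·(65.68/0.2154)·2.264²/(2·9.81)
Solving for f: f = 3.5449·2·9.81/((65.68/0.2154)·2.264²) = 0.0445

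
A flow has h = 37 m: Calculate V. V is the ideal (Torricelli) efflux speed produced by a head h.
Formula: V = \sqrt{2 g h}
V = √(2·9.81·37) = 26.94 m/s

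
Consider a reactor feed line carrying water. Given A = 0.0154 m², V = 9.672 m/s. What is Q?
Formula: Q = A V
Q = 0.0154·9.672·1000 = 148.9 L/s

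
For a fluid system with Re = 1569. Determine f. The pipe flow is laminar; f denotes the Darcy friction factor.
Formula: f = \frac{64}{Re}
f = 64/1569 = 0.04079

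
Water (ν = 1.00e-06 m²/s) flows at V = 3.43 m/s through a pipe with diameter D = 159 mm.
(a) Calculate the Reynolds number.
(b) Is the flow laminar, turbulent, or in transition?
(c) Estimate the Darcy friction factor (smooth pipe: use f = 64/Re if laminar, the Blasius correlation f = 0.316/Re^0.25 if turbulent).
(a) Re = V·D/ν = 3.43·0.159/1.00e-06 = 545370
(b) Flow regime: turbulent (Re > 4000)
(c) Friction factor: f = 0.316/Re^0.25 = 0.316/545370^0.25 = 0.01163 (Blasius is strictly valid for Re ≲ 1e5; used here as the smooth-pipe estimate the problem specifies)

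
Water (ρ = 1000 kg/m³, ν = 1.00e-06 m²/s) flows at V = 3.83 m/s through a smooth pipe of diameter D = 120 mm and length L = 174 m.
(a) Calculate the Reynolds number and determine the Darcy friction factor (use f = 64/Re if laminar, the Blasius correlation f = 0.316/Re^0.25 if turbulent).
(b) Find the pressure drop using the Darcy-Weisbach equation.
(a) Re = V·D/ν = 3.83·0.12/1.00e-06 = 459600 → turbulent (Re > 4000); f = 0.316/Re^0.25 = 0.316/459600^0.25 = 0.012136 (Blasius is strictly valid for Re ≲ 1e5; used here as the smooth-pipe estimate the problem specifies)
(b) Darcy-Weisbach: ΔP = f·(L/D)·½ρV²/1000 = 0.012136·(174/0.120)·½·1000·3.83²/1000 = 129.1 kPa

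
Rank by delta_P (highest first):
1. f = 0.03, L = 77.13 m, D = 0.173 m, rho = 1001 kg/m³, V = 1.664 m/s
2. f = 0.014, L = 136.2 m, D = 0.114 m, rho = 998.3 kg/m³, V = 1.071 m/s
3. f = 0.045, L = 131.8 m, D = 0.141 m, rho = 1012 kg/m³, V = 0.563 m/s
Case 1: delta_P = 18.54 kPa
Case 2: delta_P = 9.577 kPa
Case 3: delta_P = 6.746 kPa
Ranking (highest first): 1, 2, 3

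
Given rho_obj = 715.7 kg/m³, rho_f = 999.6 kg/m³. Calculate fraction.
Formula: f_{sub} = \frac{\rho_{obj}}{\rho_f}
fraction = 715.7/999.6 = 0.716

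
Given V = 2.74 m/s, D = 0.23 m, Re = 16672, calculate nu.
Formula: Re = \frac{V D}{\nu}
Substituting knowns: 16672 = 2.74·0.23/nu
Solving for nu: nu = 2.74·0.23/16672 = 3.780e-05 m²/s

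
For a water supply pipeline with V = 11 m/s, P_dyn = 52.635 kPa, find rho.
Formula: P_{dyn} = \frac{1}{2} \rho V^2
Substituting knowns: 52.635 = 0.5·rho·11²/1000
Solving for rho: rho = 2·(52.635·1000)/11² = 870 kg/m³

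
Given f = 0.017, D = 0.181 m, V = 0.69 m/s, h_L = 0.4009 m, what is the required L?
Formula: h_L = f \frac{L}{D} \frac{V^2}{2g}
Substituting knowns: 0.4009 = 0.017·(L/0.181)·0.69²/(2·9.81)
Solving for L: L = 0.4009·2·9.81·0.181/(0.017·0.69²) = 175.9 m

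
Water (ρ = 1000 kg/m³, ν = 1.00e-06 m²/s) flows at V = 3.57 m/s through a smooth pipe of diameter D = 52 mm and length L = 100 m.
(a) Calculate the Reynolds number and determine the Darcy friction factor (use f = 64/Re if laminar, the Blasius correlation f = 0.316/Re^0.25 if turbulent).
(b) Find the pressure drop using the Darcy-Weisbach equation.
(a) Re = V·D/ν = 3.57·0.052/1.00e-06 = 185640 → turbulent (Re > 4000); f = 0.316/Re^0.25 = 0.316/185640^0.25 = 0.015224 (Blasius is strictly valid for Re ≲ 1e5; used here as the smooth-pipe estimate the problem specifies)
(b) Darcy-Weisbach: ΔP = f·(L/D)·½ρV²/1000 = 0.015224·(100/0.052)·½·1000·3.57²/1000 = 186.6 kPa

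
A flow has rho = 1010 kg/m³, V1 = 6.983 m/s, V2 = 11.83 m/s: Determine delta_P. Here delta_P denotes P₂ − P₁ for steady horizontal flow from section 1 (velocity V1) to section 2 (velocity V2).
Formula: \Delta P = \frac{1}{2} \rho (V_1^2 - V_2^2)
delta_P = 0.5·1010·(6.983² − 11.83²)/1000 = -46.05 kPa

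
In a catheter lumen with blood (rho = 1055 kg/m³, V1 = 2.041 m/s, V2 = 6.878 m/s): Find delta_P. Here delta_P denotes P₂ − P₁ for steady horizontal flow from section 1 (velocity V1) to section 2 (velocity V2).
Formula: \Delta P = \frac{1}{2} \rho (V_1^2 - V_2^2)
delta_P = 0.5·1055·(2.041² − 6.878²)/1000 = -22.76 kPa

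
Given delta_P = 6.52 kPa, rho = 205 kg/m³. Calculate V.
Formula: V = \sqrt{\frac{2 \Delta P}{\rho}}
V = √(2·(6.52·1000)/205) = 7.976 m/s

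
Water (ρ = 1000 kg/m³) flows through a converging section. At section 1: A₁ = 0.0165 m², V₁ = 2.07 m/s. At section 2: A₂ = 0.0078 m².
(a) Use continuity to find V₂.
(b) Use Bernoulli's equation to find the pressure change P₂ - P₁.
(a) Continuity: A₁V₁=A₂V₂ -> V₂=A₁V₁/A₂=0.0165*2.07/0.0078=4.38 m/s
(b) Bernoulli: P₂-P₁=0.5*rho*(V₁^2-V₂^2)/1000=0.5*1000*(2.07^2-4.38^2)/1000=-7.45 kPa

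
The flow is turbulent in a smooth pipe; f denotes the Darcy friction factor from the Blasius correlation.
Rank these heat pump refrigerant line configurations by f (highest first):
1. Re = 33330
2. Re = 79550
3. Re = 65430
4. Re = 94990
Case 1: f = 0.02339
Case 2: f = 0.01882
Case 3: f = 0.01976
Case 4: f = 0.018
Ranking (highest first): 1, 3, 2, 4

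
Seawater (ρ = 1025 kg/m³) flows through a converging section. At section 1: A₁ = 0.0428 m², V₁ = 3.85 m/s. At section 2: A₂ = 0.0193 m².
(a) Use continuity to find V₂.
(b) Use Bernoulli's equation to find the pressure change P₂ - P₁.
(a) Continuity: A₁V₁=A₂V₂ -> V₂=A₁V₁/A₂=0.0428*3.85/0.0193=8.54 m/s
(b) Bernoulli: P₂-P₁=0.5*rho*(V₁^2-V₂^2)/1000=0.5*1025*(3.85^2-8.54^2)/1000=-29.78 kPa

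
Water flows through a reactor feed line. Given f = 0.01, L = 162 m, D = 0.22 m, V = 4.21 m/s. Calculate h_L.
Formula: h_L = f \frac{L}{D} \frac{V^2}{2g}
h_L = 0.01·(162/0.22)·4.21²/(2·9.81) = 6.652 m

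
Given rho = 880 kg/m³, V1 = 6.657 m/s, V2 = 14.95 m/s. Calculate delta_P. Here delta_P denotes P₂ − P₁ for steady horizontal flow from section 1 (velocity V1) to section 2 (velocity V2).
Formula: \Delta P = \frac{1}{2} \rho (V_1^2 - V_2^2)
delta_P = 0.5·880·(6.657² − 14.95²)/1000 = -78.84 kPa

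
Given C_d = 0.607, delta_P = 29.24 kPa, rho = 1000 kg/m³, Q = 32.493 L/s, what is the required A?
Formula: Q = C_d A \sqrt{\frac{2 \Delta P}{\rho}}
Substituting knowns: 32.493 = 0.607·A·√(2·(29.24·1000)/1000)·1000
Solving for A: A = (32.493/1000)/(0.607·√(2·(29.24·1000)/1000)) = 0.007 m²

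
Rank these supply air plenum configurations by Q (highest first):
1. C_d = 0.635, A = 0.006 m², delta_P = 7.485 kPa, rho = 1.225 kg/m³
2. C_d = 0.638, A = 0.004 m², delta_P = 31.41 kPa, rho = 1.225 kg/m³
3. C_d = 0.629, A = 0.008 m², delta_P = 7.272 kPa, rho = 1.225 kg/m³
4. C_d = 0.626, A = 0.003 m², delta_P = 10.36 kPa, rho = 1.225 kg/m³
Case 1: Q = 421.2 L/s
Case 2: Q = 577.9 L/s
Case 3: Q = 548.3 L/s
Case 4: Q = 244.2 L/s
Ranking (highest first): 2, 3, 1, 4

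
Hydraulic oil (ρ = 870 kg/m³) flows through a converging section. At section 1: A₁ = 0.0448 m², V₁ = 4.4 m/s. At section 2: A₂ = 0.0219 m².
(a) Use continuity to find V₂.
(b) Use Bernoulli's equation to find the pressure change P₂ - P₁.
(a) Continuity: A₁V₁=A₂V₂ -> V₂=A₁V₁/A₂=0.0448*4.4/0.0219=9.00 m/s
(b) Bernoulli: P₂-P₁=0.5*rho*(V₁^2-V₂^2)/1000=0.5*870*(4.4^2-9.00^2)/1000=-26.81 kPa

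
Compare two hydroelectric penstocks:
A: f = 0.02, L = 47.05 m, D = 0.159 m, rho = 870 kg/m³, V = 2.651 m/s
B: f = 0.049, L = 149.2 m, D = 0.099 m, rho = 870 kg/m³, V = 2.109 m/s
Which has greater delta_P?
delta_P(A) = 18.09 kPa, delta_P(B) = 142.9 kPa. Answer: B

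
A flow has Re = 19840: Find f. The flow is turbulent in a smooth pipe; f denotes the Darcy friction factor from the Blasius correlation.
Formula: f = \frac{0.316}{Re^{0.25}}
f = 0.316/19840^0.25 = 0.02663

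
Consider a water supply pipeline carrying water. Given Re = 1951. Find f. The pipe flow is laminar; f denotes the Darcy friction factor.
Formula: f = \frac{64}{Re}
f = 64/1951 = 0.0328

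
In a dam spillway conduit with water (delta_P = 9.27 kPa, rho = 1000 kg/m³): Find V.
Formula: V = \sqrt{\frac{2 \Delta P}{\rho}}
V = √(2·(9.27·1000)/1000) = 4.306 m/s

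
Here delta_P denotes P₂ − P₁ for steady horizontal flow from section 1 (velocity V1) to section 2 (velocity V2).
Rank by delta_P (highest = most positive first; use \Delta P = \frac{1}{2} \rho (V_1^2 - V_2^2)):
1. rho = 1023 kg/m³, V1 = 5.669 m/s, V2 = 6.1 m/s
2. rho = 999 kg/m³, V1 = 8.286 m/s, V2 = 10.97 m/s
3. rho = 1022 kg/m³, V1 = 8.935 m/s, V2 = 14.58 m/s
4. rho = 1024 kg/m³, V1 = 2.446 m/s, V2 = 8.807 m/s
Case 1: delta_P = -2.595 kPa
Case 2: delta_P = -25.82 kPa
Case 3: delta_P = -67.83 kPa
Case 4: delta_P = -36.65 kPa
Ranking (highest first): 1, 2, 4, 3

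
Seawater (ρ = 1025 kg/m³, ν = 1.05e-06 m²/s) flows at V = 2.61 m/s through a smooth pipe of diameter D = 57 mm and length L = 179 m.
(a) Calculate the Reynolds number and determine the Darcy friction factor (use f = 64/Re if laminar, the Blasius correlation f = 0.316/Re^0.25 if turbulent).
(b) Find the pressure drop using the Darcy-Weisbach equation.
(a) Re = V·D/ν = 2.61·0.057/1.05e-06 = 141690 → turbulent (Re > 4000); f = 0.316/Re^0.25 = 0.316/141690^0.25 = 0.016287 (Blasius is strictly valid for Re ≲ 1e5; used here as the smooth-pipe estimate the problem specifies)
(b) Darcy-Weisbach: ΔP = f·(L/D)·½ρV²/1000 = 0.016287·(179/0.057)·½·1025·2.61²/1000 = 178.6 kPa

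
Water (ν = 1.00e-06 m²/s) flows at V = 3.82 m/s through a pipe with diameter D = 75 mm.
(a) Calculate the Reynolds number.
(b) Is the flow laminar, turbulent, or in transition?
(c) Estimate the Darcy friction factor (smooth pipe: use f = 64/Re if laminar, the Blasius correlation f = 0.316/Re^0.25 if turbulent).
(a) Re = V·D/ν = 3.82·0.075/1.00e-06 = 286500
(b) Flow regime: turbulent (Re > 4000)
(c) Friction factor: f = 0.316/Re^0.25 = 0.316/286500^0.25 = 0.01366 (Blasius is strictly valid for Re ≲ 1e5; used here as the smooth-pipe estimate the problem specifies)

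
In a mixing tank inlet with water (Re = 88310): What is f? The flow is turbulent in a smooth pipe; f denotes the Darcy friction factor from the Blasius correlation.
Formula: f = \frac{0.316}{Re^{0.25}}
f = 0.316/88310^0.25 = 0.01833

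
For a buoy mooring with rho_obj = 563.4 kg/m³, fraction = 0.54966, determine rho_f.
Formula: f_{sub} = \frac{\rho_{obj}}{\rho_f}
Substituting knowns: 0.54966 = 563.4/rho_f
Solving for rho_f: rho_f = 563.4/0.54966 = 1025 kg/m³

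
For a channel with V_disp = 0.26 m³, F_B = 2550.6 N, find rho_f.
Formula: F_B = \rho_f g V_{disp}
Substituting knowns: 2550.6 = rho_f·9.81·0.26
Solving for rho_f: rho_f = 2550.6/(9.81·0.26) = 1000 kg/m³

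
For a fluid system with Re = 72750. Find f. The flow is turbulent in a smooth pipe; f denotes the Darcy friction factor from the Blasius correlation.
Formula: f = \frac{0.316}{Re^{0.25}}
f = 0.316/72750^0.25 = 0.01924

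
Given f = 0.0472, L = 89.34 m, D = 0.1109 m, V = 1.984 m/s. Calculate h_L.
Formula: h_L = f \frac{L}{D} \frac{V^2}{2g}
h_L = 0.0472·(89.34/0.1109)·1.984²/(2·9.81) = 7.629 m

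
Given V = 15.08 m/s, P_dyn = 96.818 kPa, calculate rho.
Formula: P_{dyn} = \frac{1}{2} \rho V^2
Substituting knowns: 96.818 = 0.5·rho·15.08²/1000
Solving for rho: rho = 2·(96.818·1000)/15.08² = 851.5 kg/m³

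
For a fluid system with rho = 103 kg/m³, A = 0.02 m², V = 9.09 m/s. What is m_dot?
Formula: \dot{m} = \rho A V
m_dot = 103·0.02·9.09 = 18.73 kg/s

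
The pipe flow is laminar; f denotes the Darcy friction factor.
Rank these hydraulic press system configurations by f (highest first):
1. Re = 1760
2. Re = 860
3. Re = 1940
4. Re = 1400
Case 1: f = 0.03636
Case 2: f = 0.07442
Case 3: f = 0.03299
Case 4: f = 0.04571
Ranking (highest first): 2, 4, 1, 3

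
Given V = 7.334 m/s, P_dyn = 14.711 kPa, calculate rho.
Formula: P_{dyn} = \frac{1}{2} \rho V^2
Substituting knowns: 14.711 = 0.5·rho·7.334²/1000
Solving for rho: rho = 2·(14.711·1000)/7.334² = 547 kg/m³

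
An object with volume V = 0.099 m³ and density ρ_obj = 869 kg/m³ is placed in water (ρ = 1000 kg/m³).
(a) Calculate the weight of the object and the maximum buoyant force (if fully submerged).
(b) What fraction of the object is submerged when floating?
(a) W=rho_obj*g*V=869*9.81*0.099=844.0 N; F_B(max)=rho*g*V=1000*9.81*0.099=971.2 N
(b) Floating fraction=rho_obj/rho=869/1000=0.869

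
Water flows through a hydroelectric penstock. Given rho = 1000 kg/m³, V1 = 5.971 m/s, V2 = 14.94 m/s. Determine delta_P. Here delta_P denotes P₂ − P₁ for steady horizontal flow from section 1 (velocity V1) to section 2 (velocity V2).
Formula: \Delta P = \frac{1}{2} \rho (V_1^2 - V_2^2)
delta_P = 0.5·1000·(5.971² − 14.94²)/1000 = -93.78 kPa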